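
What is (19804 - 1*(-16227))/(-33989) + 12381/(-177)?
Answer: -142398432/2005351 ≈ -71.009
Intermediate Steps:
(19804 - 1*(-16227))/(-33989) + 12381/(-177) = (19804 + 16227)*(-1/33989) + 12381*(-1/177) = 36031*(-1/33989) - 4127/59 = -36031/33989 - 4127/59 = -142398432/2005351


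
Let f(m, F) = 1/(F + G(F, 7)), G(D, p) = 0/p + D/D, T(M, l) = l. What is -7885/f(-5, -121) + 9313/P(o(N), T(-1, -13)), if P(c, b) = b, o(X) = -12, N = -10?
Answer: 12291287/13 ≈ 9.4548e+5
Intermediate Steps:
G(D, p) = 1 (G(D, p) = 0 + 1 = 1)
f(m, F) = 1/(1 + F) (f(m, F) = 1/(F + 1) = 1/(1 + F))
-7885/f(-5, -121) + 9313/P(o(N), T(-1, -13)) = -7885/(1/(1 - 121)) + 9313/(-13) = -7885/(1/(-120)) + 9313*(-1/13) = -7885/(-1/120) - 9313/13 = -7885*(-120) - 9313/13 = 946200 - 9313/13 = 12291287/13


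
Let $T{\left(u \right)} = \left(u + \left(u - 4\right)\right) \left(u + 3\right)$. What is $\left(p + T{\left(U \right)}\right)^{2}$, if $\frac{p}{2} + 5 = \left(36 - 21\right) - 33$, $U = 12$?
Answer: $64516$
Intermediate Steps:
$T{\left(u \right)} = \left(-4 + 2 u\right) \left(3 + u\right)$ ($T{\left(u \right)} = \left(u + \left(u - 4\right)\right) \left(3 + u\right) = \left(u + \left(-4 + u\right)\right) \left(3 + u\right) = \left(-4 + 2 u\right) \left(3 + u\right)$)
$p = -46$ ($p = -10 + 2 \left(\left(36 - 21\right) - 33\right) = -10 + 2 \left(15 - 33\right) = -10 + 2 \left(-18\right) = -10 - 36 = -46$)
$\left(p + T{\left(U \right)}\right)^{2} = \left(-46 + \left(-12 + 2 \cdot 12 + 2 \cdot 12^{2}\right)\right)^{2} = \left(-46 + \left(-12 + 24 + 2 \cdot 144\right)\right)^{2} = \left(-46 + \left(-12 + 24 + 288\right)\right)^{2} = \left(-46 + 300\right)^{2} = 254^{2} = 64516$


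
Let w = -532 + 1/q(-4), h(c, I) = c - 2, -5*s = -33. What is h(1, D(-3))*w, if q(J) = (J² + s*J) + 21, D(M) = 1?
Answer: 28191/53 ≈ 531.91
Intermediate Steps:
s = 33/5 (s = -⅕*(-33) = 33/5 ≈ 6.6000)
q(J) = 21 + J² + 33*J/5 (q(J) = (J² + 33*J/5) + 21 = 21 + J² + 33*J/5)
h(c, I) = -2 + c
w = -28191/53 (w = -532 + 1/(21 + (-4)² + (33/5)*(-4)) = -532 + 1/(21 + 16 - 132/5) = -532 + 1/(53/5) = -532 + 5/53 = -28191/53 ≈ -531.91)
h(1, D(-3))*w = (-2 + 1)*(-28191/53) = -1*(-28191/53) = 28191/53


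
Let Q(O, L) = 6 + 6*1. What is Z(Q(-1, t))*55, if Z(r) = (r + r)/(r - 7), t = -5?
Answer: 264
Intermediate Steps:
Q(O, L) = 12 (Q(O, L) = 6 + 6 = 12)
Z(r) = 2*r/(-7 + r) (Z(r) = (2*r)/(-7 + r) = 2*r/(-7 + r))
Z(Q(-1, t))*55 = (2*12/(-7 + 12))*55 = (2*12/5)*55 = (2*12*(⅕))*55 = (24/5)*55 = 264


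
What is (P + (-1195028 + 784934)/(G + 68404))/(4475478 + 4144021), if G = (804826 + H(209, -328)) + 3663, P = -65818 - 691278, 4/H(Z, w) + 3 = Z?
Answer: -9768705510694/111216140844217 ≈ -0.087835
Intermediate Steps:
H(Z, w) = 4/(-3 + Z)
P = -757096
G = 83274369/103 (G = (804826 + 4/(-3 + 209)) + 3663 = (804826 + 4/206) + 3663 = (804826 + 4*(1/206)) + 3663 = (804826 + 2/103) + 3663 = 82897080/103 + 3663 = 83274369/103 ≈ 8.0849e+5)
(P + (-1195028 + 784934)/(G + 68404))/(4475478 + 4144021) = (-757096 + (-1195028 + 784934)/(83274369/103 + 68404))/(4475478 + 4144021) = (-757096 - 410094/90319981/103)/8619499 = (-757096 - 410094*103/90319981)*(1/8619499) = (-757096 - 42239682/90319981)*(1/8619499) = -68380938574858/90319981*1/8619499 = -9768705510694/111216140844217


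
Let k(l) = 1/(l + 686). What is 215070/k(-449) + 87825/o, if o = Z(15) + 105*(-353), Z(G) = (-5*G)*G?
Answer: 129773662285/2546 ≈ 5.0972e+7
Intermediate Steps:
k(l) = 1/(686 + l)
Z(G) = -5*G**2
o = -38190 (o = -5*15**2 + 105*(-353) = -5*225 - 37065 = -1125 - 37065 = -38190)
215070/k(-449) + 87825/o = 215070/(1/(686 - 449)) + 87825/(-38190) = 215070/(1/237) + 87825*(-1/38190) = 215070/(1/237) - 5855/2546 = 215070*237 - 5855/2546 = 50971590 - 5855/2546 = 129773662285/2546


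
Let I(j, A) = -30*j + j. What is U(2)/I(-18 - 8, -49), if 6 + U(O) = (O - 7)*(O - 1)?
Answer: -11/754 ≈ -0.014589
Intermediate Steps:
I(j, A) = -29*j
U(O) = -6 + (-1 + O)*(-7 + O) (U(O) = -6 + (O - 7)*(O - 1) = -6 + (-7 + O)*(-1 + O) = -6 + (-1 + O)*(-7 + O))
U(2)/I(-18 - 8, -49) = (1 + 2**2 - 8*2)/((-29*(-18 - 8))) = (1 + 4 - 16)/((-29*(-26))) = -11/754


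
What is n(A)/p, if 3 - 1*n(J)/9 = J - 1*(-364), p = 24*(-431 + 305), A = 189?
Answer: 275/168 ≈ 1.6369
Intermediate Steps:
p = -3024 (p = 24*(-126) = -3024)
n(J) = -3249 - 9*J (n(J) = 27 - 9*(J - 1*(-364)) = 27 - 9*(J + 364) = 27 - 9*(364 + J) = 27 + (-3276 - 9*J) = -3249 - 9*J)
n(A)/p = (-3249 - 9*189)/(-3024) = (-3249 - 1701)*(-1/3024) = -4950*(-1/3024) = 275/168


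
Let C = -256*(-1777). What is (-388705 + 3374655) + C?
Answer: 3440862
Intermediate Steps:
C = 454912
(-388705 + 3374655) + C = (-388705 + 3374655) + 454912 = 2985950 + 454912 = 3440862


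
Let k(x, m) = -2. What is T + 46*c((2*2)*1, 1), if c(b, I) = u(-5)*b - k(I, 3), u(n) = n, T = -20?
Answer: -848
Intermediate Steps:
c(b, I) = 2 - 5*b (c(b, I) = -5*b - 1*(-2) = -5*b + 2 = 2 - 5*b)
T + 46*c((2*2)*1, 1) = -20 + 46*(2 - 5*2*2) = -20 + 46*(2 - 20) = -20 + 46*(-18) = -20 - 828 = -848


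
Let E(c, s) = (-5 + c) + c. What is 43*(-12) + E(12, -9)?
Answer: -497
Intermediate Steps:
E(c, s) = -5 + 2*c
43*(-12) + E(12, -9) = 43*(-12) + (-5 + 2*12) = -516 + (-5 + 24) = -516 + 19 = -497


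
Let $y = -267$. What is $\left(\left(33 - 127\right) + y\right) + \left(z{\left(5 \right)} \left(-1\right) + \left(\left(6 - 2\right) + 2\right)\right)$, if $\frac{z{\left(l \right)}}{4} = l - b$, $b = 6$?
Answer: $-351$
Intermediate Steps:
$z{\left(l \right)} = -24 + 4 l$ ($z{\left(l \right)} = 4 \left(l - 6\right) = 4 \left(-6 + l\right) = -24 + 4 l$)
$\left(\left(33 - 127\right) + y\right) + \left(z{\left(5 \right)} \left(-1\right) + \left(\left(6 - 2\right) + 2\right)\right) = \left(\left(33 - 127\right) - 267\right) + \left(\left(-24 + 4 \cdot 5\right) \left(-1\right) + \left(\left(6 - 2\right) + 2\right)\right) = \left(-94 - 267\right) + \left(\left(-24 + 20\right) \left(-1\right) + \left(4 + 2\right)\right) = -361 + \left(\left(-4\right) \left(-1\right) + 6\right) = -361 + \left(4 + 6\right) = -361 + 10 = -351$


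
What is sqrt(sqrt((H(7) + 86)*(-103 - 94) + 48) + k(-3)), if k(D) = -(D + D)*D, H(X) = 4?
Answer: sqrt(-18 + I*sqrt(17682)) ≈ 7.6219 + 8.7231*I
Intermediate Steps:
k(D) = -2*D**2 (k(D) = -2*D*D = -2*D**2)
sqrt(sqrt((H(7) + 86)*(-103 - 94) + 48) + k(-3)) = sqrt(sqrt((4 + 86)*(-103 - 94) + 48) - 2*(-3)**2) = sqrt(sqrt(90*(-197) + 48) - 2*9) = sqrt(sqrt(-17730 + 48) - 18) = sqrt(sqrt(-17682) - 18) = sqrt(I*sqrt(17682) - 18) = sqrt(-18 + I*sqrt(17682))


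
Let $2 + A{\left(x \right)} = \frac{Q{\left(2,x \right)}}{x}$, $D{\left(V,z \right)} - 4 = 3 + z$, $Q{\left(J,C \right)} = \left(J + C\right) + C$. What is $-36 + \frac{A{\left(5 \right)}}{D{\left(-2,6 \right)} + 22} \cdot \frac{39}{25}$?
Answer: $- \frac{157422}{4375} \approx -35.982$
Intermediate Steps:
$Q{\left(J,C \right)} = J + 2 C$ ($Q{\left(J,C \right)} = \left(C + J\right) + C = J + 2 C$)
$D{\left(V,z \right)} = 7 + z$ ($D{\left(V,z \right)} = 4 + \left(3 + z\right) = 7 + z$)
$A{\left(x \right)} = -2 + \frac{2 + 2 x}{x}$
$-36 + \frac{A{\left(5 \right)}}{D{\left(-2,6 \right)} + 22} \cdot \frac{39}{25} = -36 + \frac{2 \cdot \frac{1}{5}}{\left(7 + 6\right) + 22} \cdot \frac{39}{25} = -36 + \frac{2 \cdot \frac{1}{5}}{13 + 22} \cdot 39 \cdot \frac{1}{25} = -36 + \frac{2}{5 \cdot 35} \cdot \frac{39}{25} = -36 + \frac{2}{5} \cdot \frac{1}{35} \cdot \frac{39}{25} = -36 + \frac{2}{175} \cdot \frac{39}{25} = -36 + \frac{78}{4375} = - \frac{157422}{4375}$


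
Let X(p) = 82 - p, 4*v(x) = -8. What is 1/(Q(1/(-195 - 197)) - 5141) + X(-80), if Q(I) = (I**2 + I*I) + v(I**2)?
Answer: 64013733118/395146975 ≈ 162.00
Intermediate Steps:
v(x) = -2 (v(x) = (1/4)*(-8) = -2)
Q(I) = -2 + 2*I**2 (Q(I) = (I**2 + I*I) - 2 = (I**2 + I**2) - 2 = 2*I**2 - 2 = -2 + 2*I**2)
1/(Q(1/(-195 - 197)) - 5141) + X(-80) = 1/((-2 + 2*(1/(-195 - 197))**2) - 5141) + (82 - 1*(-80)) = 1/((-2 + 2*(1/(-392))**2) - 5141) + (82 + 80) = 1/((-2 + 2*(-1/392)**2) - 5141) + 162 = 1/((-2 + 2*(1/153664)) - 5141) + 162 = 1/((-2 + 1/76832) - 5141) + 162 = 1/(-153663/76832 - 5141) + 162 = 1/(-395146975/76832) + 162 = -76832/395146975 + 162 = 64013733118/395146975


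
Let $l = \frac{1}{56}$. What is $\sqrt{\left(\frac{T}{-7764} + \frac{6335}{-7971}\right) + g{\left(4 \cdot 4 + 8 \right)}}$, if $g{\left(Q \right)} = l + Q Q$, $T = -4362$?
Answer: $\frac{\sqrt{12006337088506418070}}{144402636} \approx 23.996$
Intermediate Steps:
$l = \frac{1}{56} \approx 0.017857$
$g{\left(Q \right)} = \frac{1}{56} + Q^{2}$ ($g{\left(Q \right)} = \frac{1}{56} + Q Q = \frac{1}{56} + Q^{2}$)
$\sqrt{\left(\frac{T}{-7764} + \frac{6335}{-7971}\right) + g{\left(4 \cdot 4 + 8 \right)}} = \sqrt{\left(- \frac{4362}{-7764} + \frac{6335}{-7971}\right) + \left(\frac{1}{56} + \left(4 \cdot 4 + 8\right)^{2}\right)} = \sqrt{\left(\left(-4362\right) \left(- \frac{1}{7764}\right) + 6335 \left(- \frac{1}{7971}\right)\right) + \left(\frac{1}{56} + \left(16 + 8\right)^{2}\right)} = \sqrt{\left(\frac{727}{1294} - \frac{6335}{7971}\right) + \left(\frac{1}{56} + 24^{2}\right)} = \sqrt{- \frac{2402573}{10314474} + \left(\frac{1}{56} + 576\right)} = \sqrt{- \frac{2402573}{10314474} + \frac{32257}{56}} = \sqrt{\frac{166289721865}{288805272}} = \frac{\sqrt{12006337088506418070}}{144402636}$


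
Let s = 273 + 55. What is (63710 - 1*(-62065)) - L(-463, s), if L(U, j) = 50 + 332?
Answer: 125393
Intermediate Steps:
s = 328
L(U, j) = 382
(63710 - 1*(-62065)) - L(-463, s) = (63710 - 1*(-62065)) - 1*382 = (63710 + 62065) - 382 = 125775 - 382 = 125393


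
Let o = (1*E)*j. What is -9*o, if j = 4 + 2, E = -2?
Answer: 108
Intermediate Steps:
j = 6
o = -12 (o = (1*(-2))*6 = -2*6 = -12)
-9*o = -9*(-12) = 108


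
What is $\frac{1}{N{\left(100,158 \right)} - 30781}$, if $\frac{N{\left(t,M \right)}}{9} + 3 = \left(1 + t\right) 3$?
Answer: $- \frac{1}{28081} \approx -3.5611 \cdot 10^{-5}$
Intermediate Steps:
$N{\left(t,M \right)} = 27 t$ ($N{\left(t,M \right)} = -27 + 9 \left(1 + t\right) 3 = -27 + 9 \left(3 + 3 t\right) = -27 + \left(27 + 27 t\right) = 27 t$)
$\frac{1}{N{\left(100,158 \right)} - 30781} = \frac{1}{27 \cdot 100 - 30781} = \frac{1}{2700 - 30781} = \frac{1}{-28081} = - \frac{1}{28081}$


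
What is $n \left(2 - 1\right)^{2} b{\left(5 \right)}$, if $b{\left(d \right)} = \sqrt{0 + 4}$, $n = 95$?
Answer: $190$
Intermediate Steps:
$b{\left(d \right)} = 2$ ($b{\left(d \right)} = \sqrt{4} = 2$)
$n \left(2 - 1\right)^{2} b{\left(5 \right)} = 95 \left(2 - 1\right)^{2} \cdot 2 = 95 \cdot 1^{2} \cdot 2 = 95 \cdot 1 \cdot 2 = 95 \cdot 2 = 190$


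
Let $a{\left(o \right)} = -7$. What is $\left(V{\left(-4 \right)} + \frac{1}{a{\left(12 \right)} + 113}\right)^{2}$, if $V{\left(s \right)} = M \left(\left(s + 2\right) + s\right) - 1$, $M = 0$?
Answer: $\frac{11025}{11236} \approx 0.98122$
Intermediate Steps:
$V{\left(s \right)} = -1$ ($V{\left(s \right)} = 0 \left(\left(s + 2\right) + s\right) - 1 = 0 \left(\left(2 + s\right) + s\right) - 1 = 0 \left(2 + 2 s\right) - 1 = 0 - 1 = -1$)
$\left(V{\left(-4 \right)} + \frac{1}{a{\left(12 \right)} + 113}\right)^{2} = \left(-1 + \frac{1}{-7 + 113}\right)^{2} = \left(-1 + \frac{1}{106}\right)^{2} = \left(- \frac{105}{106}\right)^{2} = \frac{11025}{11236}$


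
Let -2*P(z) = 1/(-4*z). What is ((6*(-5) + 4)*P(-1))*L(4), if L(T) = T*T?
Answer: 52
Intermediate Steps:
L(T) = T**2
P(z) = 1/(8*z) (P(z) = -(-1/(4*z))/2 = -(-1)/(8*z) = 1/(8*z))
((6*(-5) + 4)*P(-1))*L(4) = ((6*(-5) + 4)*((1/8)/(-1)))*4**2 = ((-30 + 4)*((1/8)*(-1)))*16 = -26*(-1/8)*16 = (13/4)*16 = 52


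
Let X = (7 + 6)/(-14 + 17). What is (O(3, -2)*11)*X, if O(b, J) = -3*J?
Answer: 286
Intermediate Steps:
X = 13/3 ≈ 4.3333
(O(3, -2)*11)*X = (-3*(-2)*11)*(13/3) = (6*11)*(13/3) = 66*(13/3) = 286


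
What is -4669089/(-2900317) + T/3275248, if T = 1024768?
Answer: 1141536028783/593703590851 ≈ 1.9227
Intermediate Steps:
-4669089/(-2900317) + T/3275248 = -4669089/(-2900317) + 1024768/3275248 = -4669089*(-1/2900317) + 1024768*(1/3275248) = 4669089/2900317 + 64048/204703 = 1141536028783/593703590851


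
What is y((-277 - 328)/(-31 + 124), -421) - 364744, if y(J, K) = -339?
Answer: -365083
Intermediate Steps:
y((-277 - 328)/(-31 + 124), -421) - 364744 = -339 - 364744 = -365083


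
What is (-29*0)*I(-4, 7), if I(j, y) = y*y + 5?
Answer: 0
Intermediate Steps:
I(j, y) = 5 + y² (I(j, y) = y² + 5 = 5 + y²)
(-29*0)*I(-4, 7) = (-29*0)*(5 + 7²) = 0*(5 + 49) = 0*54 = 0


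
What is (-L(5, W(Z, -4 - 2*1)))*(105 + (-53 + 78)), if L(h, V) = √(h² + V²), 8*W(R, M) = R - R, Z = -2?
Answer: -650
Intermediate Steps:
W(R, M) = 0 (W(R, M) = (R - R)/8 = (⅛)*0 = 0)
L(h, V) = √(V² + h²)
(-L(5, W(Z, -4 - 2*1)))*(105 + (-53 + 78)) = (-√(0² + 5²))*(105 + (-53 + 78)) = (-√(0 + 25))*(105 + 25) = -√25*130 = -1*5*130 = -5*130 = -650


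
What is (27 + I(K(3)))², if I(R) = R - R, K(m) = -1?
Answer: 729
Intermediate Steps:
I(R) = 0
(27 + I(K(3)))² = (27 + 0)² = 27² = 729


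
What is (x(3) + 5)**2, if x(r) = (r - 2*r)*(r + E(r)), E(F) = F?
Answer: 169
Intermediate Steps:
x(r) = -2*r**2 (x(r) = (r - 2*r)*(r + r) = (-r)*(2*r) = -2*r**2)
(x(3) + 5)**2 = (-2*3**2 + 5)**2 = (-2*9 + 5)**2 = (-18 + 5)**2 = (-13)**2 = 169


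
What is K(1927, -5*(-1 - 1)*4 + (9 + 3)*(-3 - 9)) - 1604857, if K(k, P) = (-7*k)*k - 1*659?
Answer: -27598819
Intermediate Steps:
K(k, P) = -659 - 7*k² (K(k, P) = -7*k² - 659 = -659 - 7*k²)
K(1927, -5*(-1 - 1)*4 + (9 + 3)*(-3 - 9)) - 1604857 = (-659 - 7*1927²) - 1604857 = (-659 - 7*3713329) - 1604857 = (-659 - 25993303) - 1604857 = -25993962 - 1604857 = -27598819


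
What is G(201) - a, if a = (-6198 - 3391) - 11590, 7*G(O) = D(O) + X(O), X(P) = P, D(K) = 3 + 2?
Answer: 148459/7 ≈ 21208.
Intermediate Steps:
D(K) = 5
G(O) = 5/7 + O/7 (G(O) = (5 + O)/7 = 5/7 + O/7)
a = -21179 (a = -9589 - 11590 = -21179)
G(201) - a = (5/7 + (1/7)*201) - 1*(-21179) = (5/7 + 201/7) + 21179 = 206/7 + 21179 = 148459/7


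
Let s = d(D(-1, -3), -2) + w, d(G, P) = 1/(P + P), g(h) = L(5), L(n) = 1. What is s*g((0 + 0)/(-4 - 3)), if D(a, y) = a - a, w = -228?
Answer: -913/4 ≈ -228.25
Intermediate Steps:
g(h) = 1
D(a, y) = 0
d(G, P) = 1/(2*P)
s = -913/4 (s = (½)/(-2) - 228 = (½)*(-½) - 228 = -¼ - 228 = -913/4 ≈ -228.25)
s*g((0 + 0)/(-4 - 3)) = -913/4*1 = -913/4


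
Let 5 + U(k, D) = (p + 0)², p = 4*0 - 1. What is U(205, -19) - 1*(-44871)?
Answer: 44867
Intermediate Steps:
p = -1 (p = 0 - 1 = -1)
U(k, D) = -4 (U(k, D) = -5 + (-1 + 0)² = -5 + (-1)² = -5 + 1 = -4)
U(205, -19) - 1*(-44871) = -4 - 1*(-44871) = -4 + 44871 = 44867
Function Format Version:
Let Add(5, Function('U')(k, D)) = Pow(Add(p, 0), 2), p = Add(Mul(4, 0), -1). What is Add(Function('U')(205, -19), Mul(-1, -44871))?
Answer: 44867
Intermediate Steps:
p = -1 (p = Add(0, -1) = -1)
Function('U')(k, D) = -4 (Function('U')(k, D) = Add(-5, Pow(Add(-1, 0), 2)) = Add(-5, Pow(-1, 2)) = Add(-5, 1) = -4)
Add(Function('U')(205, -19), Mul(-1, -44871)) = Add(-4, Mul(-1, -44871)) = Add(-4, 44871) = 44867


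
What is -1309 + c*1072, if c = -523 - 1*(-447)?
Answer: -82781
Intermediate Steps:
c = -76 (c = -523 + 447 = -76)
-1309 + c*1072 = -1309 - 76*1072 = -1309 - 81472 = -82781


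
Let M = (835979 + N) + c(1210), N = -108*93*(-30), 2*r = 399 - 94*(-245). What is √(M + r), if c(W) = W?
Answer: √4600894/2 ≈ 1072.5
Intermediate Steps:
r = 23429/2 (r = (399 - 94*(-245))/2 = (399 + 23030)/2 = (½)*23429 = 23429/2 ≈ 11715.)
N = 301320 (N = -10044*(-30) = 301320)
M = 1138509 (M = (835979 + 301320) + 1210 = 1137299 + 1210 = 1138509)
√(M + r) = √(1138509 + 23429/2) = √(2300447/2) = √4600894/2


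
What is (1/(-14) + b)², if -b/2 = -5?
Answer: 19321/196 ≈ 98.577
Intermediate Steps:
b = 10 (b = -2*(-5) = 10)
(1/(-14) + b)² = (1/(-14) + 10)² = (-1/14 + 10)² = (139/14)² = 19321/196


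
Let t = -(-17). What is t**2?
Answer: 289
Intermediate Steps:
t = 17 (t = -1*(-17) = 17)
t**2 = 17**2 = 289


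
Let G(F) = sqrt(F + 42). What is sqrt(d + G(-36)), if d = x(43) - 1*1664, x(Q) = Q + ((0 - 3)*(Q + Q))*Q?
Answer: sqrt(-12715 + sqrt(6)) ≈ 112.75*I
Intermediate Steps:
x(Q) = Q - 6*Q**2 (x(Q) = Q + (-6*Q)*Q = Q - 6*Q**2)
G(F) = sqrt(42 + F)
d = -12715 (d = 43*(1 - 6*43) - 1*1664 = 43*(1 - 258) - 1664 = 43*(-257) - 1664 = -11051 - 1664 = -12715)
sqrt(d + G(-36)) = sqrt(-12715 + sqrt(42 - 36)) = sqrt(-12715 + sqrt(6))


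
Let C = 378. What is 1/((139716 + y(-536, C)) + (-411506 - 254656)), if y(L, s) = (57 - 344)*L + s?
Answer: -1/372236 ≈ -2.6865e-6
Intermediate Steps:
y(L, s) = s - 287*L (y(L, s) = -287*L + s = s - 287*L)
1/((139716 + y(-536, C)) + (-411506 - 254656)) = 1/((139716 + (378 - 287*(-536))) + (-411506 - 254656)) = 1/((139716 + (378 + 153832)) - 666162) = 1/((139716 + 154210) - 666162) = 1/(293926 - 666162) = 1/(-372236) = -1/372236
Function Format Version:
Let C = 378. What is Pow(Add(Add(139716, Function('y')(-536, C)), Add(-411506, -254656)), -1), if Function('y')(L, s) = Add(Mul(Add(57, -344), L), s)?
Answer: Rational(-1, 372236) ≈ -2.6865e-6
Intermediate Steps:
Function('y')(L, s) = Add(s, Mul(-287, L)) (Function('y')(L, s) = Add(Mul(-287, L), s) = Add(s, Mul(-287, L)))
Pow(Add(Add(139716, Function('y')(-536, C)), Add(-411506, -254656)), -1) = Pow(Add(Add(139716, Add(378, Mul(-287, -536))), Add(-411506, -254656)), -1) = Pow(Add(Add(139716, Add(378, 153832)), -666162), -1) = Pow(Add(Add(139716, 154210), -666162), -1) = Pow(Add(293926, -666162), -1) = Pow(-372236, -1) = Rational(-1, 372236)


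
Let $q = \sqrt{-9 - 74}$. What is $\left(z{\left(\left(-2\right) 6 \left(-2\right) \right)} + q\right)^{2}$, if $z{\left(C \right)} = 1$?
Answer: $\left(1 + i \sqrt{83}\right)^{2} \approx -82.0 + 18.221 i$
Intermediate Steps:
$q = i \sqrt{83}$ ($q = \sqrt{-83} = i \sqrt{83} \approx 9.1104 i$)
$\left(z{\left(\left(-2\right) 6 \left(-2\right) \right)} + q\right)^{2} = \left(1 + i \sqrt{83}\right)^{2}$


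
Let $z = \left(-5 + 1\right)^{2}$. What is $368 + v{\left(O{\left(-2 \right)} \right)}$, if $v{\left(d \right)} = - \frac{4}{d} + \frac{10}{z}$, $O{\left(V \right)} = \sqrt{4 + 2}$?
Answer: $\frac{2949}{8} - \frac{2 \sqrt{6}}{3} \approx 366.99$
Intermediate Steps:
$z = 16$ ($z = \left(-4\right)^{2} = 16$)
$O{\left(V \right)} = \sqrt{6}$
$v{\left(d \right)} = \frac{5}{8} - \frac{4}{d}$ ($v{\left(d \right)} = - \frac{4}{d} + \frac{10}{16} = - \frac{4}{d} + 10 \cdot \frac{1}{16} = - \frac{4}{d} + \frac{5}{8} = \frac{5}{8} - \frac{4}{d}$)
$368 + v{\left(O{\left(-2 \right)} \right)} = 368 + \left(\frac{5}{8} - \frac{4}{\sqrt{6}}\right) = 368 + \left(\frac{5}{8} - 4 \frac{\sqrt{6}}{6}\right) = 368 + \left(\frac{5}{8} - \frac{2 \sqrt{6}}{3}\right) = \frac{2949}{8} - \frac{2 \sqrt{6}}{3}$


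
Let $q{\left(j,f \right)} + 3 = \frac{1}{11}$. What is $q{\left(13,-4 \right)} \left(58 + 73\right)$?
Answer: $- \frac{4192}{11} \approx -381.09$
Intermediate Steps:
$q{\left(j,f \right)} = - \frac{32}{11}$ ($q{\left(j,f \right)} = -3 + \frac{1}{11} = - \frac{32}{11}$)
$q{\left(13,-4 \right)} \left(58 + 73\right) = - \frac{32 \left(58 + 73\right)}{11} = \left(- \frac{32}{11}\right) 131 = - \frac{4192}{11}$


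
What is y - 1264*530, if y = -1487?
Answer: -671407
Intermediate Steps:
y - 1264*530 = -1487 - 1264*530 = -1487 - 669920 = -671407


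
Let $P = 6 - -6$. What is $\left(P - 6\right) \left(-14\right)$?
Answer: $-84$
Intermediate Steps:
$P = 12$ ($P = 6 + 6 = 12$)
$\left(P - 6\right) \left(-14\right) = \left(12 - 6\right) \left(-14\right) = 6 \left(-14\right) = -84$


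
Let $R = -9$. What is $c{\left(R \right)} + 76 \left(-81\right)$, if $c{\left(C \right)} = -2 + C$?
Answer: $-6167$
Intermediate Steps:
$c{\left(R \right)} + 76 \left(-81\right) = \left(-2 - 9\right) + 76 \left(-81\right) = -11 - 6156 = -6167$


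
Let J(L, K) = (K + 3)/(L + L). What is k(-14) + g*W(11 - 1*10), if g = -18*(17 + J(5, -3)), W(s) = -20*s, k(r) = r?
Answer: 6106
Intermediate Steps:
J(L, K) = (3 + K)/(2*L) (J(L, K) = (3 + K)/((2*L)) = (3 + K)*(1/(2*L)) = (3 + K)/(2*L))
g = -306 (g = -18*(17 + (½)*(3 - 3)/5) = -18*(17 + (½)*(⅕)*0) = -18*(17 + 0) = -18*17 = -306)
k(-14) + g*W(11 - 1*10) = -14 - (-6120)*(11 - 1*10) = -14 - (-6120)*(11 - 10) = -14 - (-6120) = -14 - 306*(-20) = -14 + 6120 = 6106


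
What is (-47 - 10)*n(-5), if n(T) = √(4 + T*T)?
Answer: -57*√29 ≈ -306.95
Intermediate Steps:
n(T) = √(4 + T²)
(-47 - 10)*n(-5) = (-47 - 10)*√(4 + (-5)²) = -57*√(4 + 25) = -57*√29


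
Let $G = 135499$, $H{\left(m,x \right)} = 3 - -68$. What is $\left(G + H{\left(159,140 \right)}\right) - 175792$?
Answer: $-40222$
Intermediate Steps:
$H{\left(m,x \right)} = 71$ ($H{\left(m,x \right)} = 3 + 68 = 71$)
$\left(G + H{\left(159,140 \right)}\right) - 175792 = \left(135499 + 71\right) - 175792 = 135570 - 175792 = -40222$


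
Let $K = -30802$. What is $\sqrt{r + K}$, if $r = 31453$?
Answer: $\sqrt{651} \approx 25.515$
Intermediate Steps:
$\sqrt{r + K} = \sqrt{31453 - 30802} = \sqrt{651}$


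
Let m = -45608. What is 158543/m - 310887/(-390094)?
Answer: -23833869373/8895703576 ≈ -2.6793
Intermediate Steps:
158543/m - 310887/(-390094) = 158543/(-45608) - 310887/(-390094) = 158543*(-1/45608) - 310887*(-1/390094) = -158543/45608 + 310887/390094 = -23833869373/8895703576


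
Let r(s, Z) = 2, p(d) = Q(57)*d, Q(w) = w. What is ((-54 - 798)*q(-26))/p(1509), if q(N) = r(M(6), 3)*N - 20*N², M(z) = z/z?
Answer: 1284816/9557 ≈ 134.44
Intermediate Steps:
M(z) = 1
p(d) = 57*d
q(N) = -20*N² + 2*N (q(N) = 2*N - 20*N² = -20*N² + 2*N)
((-54 - 798)*q(-26))/p(1509) = ((-54 - 798)*(2*(-26)*(1 - 10*(-26))))/((57*1509)) = -1704*(-26)*(1 + 260)/86013 = -1704*(-26)*261*(1/86013) = -852*(-13572)*(1/86013) = 11563344*(1/86013) = 1284816/9557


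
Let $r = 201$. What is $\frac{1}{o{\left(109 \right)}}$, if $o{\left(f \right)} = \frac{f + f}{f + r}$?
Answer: $\frac{155}{109} \approx 1.422$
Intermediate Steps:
$o{\left(f \right)} = \frac{2 f}{201 + f}$ ($o{\left(f \right)} = \frac{f + f}{f + 201} = \frac{2 f}{201 + f}$)
$\frac{1}{o{\left(109 \right)}} = \frac{1}{2 \cdot 109 \frac{1}{201 + 109}} = \frac{1}{2 \cdot 109 \cdot \frac{1}{310}} = \frac{1}{\frac{109}{155}} = \frac{155}{109}$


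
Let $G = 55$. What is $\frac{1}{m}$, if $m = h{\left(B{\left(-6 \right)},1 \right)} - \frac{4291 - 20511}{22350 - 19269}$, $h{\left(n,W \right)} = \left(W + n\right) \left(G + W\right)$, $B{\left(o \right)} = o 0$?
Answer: $\frac{3081}{188756} \approx 0.016323$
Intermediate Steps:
$B{\left(o \right)} = 0$
$h{\left(n,W \right)} = \left(55 + W\right) \left(W + n\right)$ ($h{\left(n,W \right)} = \left(W + n\right) \left(55 + W\right) = \left(55 + W\right) \left(W + n\right)$)
$m = \frac{188756}{3081}$ ($m = \left(1^{2} + 55 \cdot 1 + 55 \cdot 0 + 1 \cdot 0\right) - \frac{4291 - 20511}{22350 - 19269} = \left(1 + 55 + 0 + 0\right) - - \frac{16220}{3081} = 56 - \left(-16220\right) \frac{1}{3081} = 56 - - \frac{16220}{3081} = 56 + \frac{16220}{3081} = \frac{188756}{3081} \approx 61.265$)
$\frac{1}{m} = \frac{1}{\frac{188756}{3081}} = \frac{3081}{188756}$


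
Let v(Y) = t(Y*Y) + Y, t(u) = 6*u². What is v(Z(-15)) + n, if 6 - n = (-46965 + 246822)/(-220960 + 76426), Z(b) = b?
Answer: 14633700517/48178 ≈ 3.0374e+5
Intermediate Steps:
n = 355687/48178 (n = 6 - (-46965 + 246822)/(-220960 + 76426) = 6 - 199857/(-144534) = 6 - 199857*(-1)/144534 = 6 - 1*(-66619/48178) = 6 + 66619/48178 = 355687/48178 ≈ 7.3828)
v(Y) = Y + 6*Y⁴ (v(Y) = 6*(Y*Y)² + Y = 6*(Y²)² + Y = 6*Y⁴ + Y = Y + 6*Y⁴)
v(Z(-15)) + n = (-15 + 6*(-15)⁴) + 355687/48178 = (-15 + 6*50625) + 355687/48178 = (-15 + 303750) + 355687/48178 = 303735 + 355687/48178 = 14633700517/48178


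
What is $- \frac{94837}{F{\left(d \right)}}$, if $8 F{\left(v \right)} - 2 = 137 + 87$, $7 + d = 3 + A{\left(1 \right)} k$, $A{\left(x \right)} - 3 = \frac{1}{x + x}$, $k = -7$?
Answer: $- \frac{379348}{113} \approx -3357.1$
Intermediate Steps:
$A{\left(x \right)} = 3 + \frac{1}{2 x}$ ($A{\left(x \right)} = 3 + \frac{1}{x + x} = 3 + \frac{1}{2 x}$)
$d = - \frac{57}{2}$ ($d = -7 + \left(3 + \left(3 + \frac{1}{2 \cdot 1}\right) \left(-7\right)\right) = -7 + \left(3 + \left(3 + \frac{1}{2} \cdot 1\right) \left(-7\right)\right) = -7 + \left(3 + \left(3 + \frac{1}{2}\right) \left(-7\right)\right) = -7 + \left(3 + \frac{7}{2} \left(-7\right)\right) = -7 + \left(3 - \frac{49}{2}\right) = -7 - \frac{43}{2} = - \frac{57}{2} \approx -28.5$)
$F{\left(v \right)} = \frac{113}{4}$ ($F{\left(v \right)} = \frac{1}{4} + \frac{137 + 87}{8} = \frac{1}{4} + \frac{1}{8} \cdot 224 = \frac{1}{4} + 28 = \frac{113}{4}$)
$- \frac{94837}{F{\left(d \right)}} = - \frac{94837}{\frac{113}{4}} = \left(-94837\right) \frac{4}{113} = - \frac{379348}{113}$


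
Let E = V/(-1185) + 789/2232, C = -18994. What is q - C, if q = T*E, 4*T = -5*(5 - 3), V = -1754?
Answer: 2232243811/117552 ≈ 18989.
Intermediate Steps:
T = -5/2 (T = (-5*(5 - 3))/4 = (-5*2)/4 = (¼)*(-10) = -5/2 ≈ -2.5000)
E = 538877/293880 (E = -1754/(-1185) + 789/2232 = -1754*(-1/1185) + 789*(1/2232) = 1754/1185 + 263/744 = 538877/293880 ≈ 1.8337)
q = -538877/117552 (q = -5/2*538877/293880 = -538877/117552 ≈ -4.5842)
q - C = -538877/117552 - 1*(-18994) = -538877/117552 + 18994 = 2232243811/117552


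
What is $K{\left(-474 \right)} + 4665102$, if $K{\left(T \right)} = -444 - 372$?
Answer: $4664286$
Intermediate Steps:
$K{\left(T \right)} = -816$
$K{\left(-474 \right)} + 4665102 = -816 + 4665102 = 4664286$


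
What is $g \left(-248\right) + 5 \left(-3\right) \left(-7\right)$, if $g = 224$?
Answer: $-55447$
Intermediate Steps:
$g \left(-248\right) + 5 \left(-3\right) \left(-7\right) = 224 \left(-248\right) + 5 \left(-3\right) \left(-7\right) = -55552 - -105 = -55552 + 105 = -55447$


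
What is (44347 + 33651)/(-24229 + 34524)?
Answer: 77998/10295 ≈ 7.5763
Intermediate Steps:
(44347 + 33651)/(-24229 + 34524) = 77998/10295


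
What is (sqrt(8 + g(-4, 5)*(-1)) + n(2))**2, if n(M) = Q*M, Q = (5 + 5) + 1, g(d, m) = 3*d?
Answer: 504 + 88*sqrt(5) ≈ 700.77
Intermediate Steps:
Q = 11 (Q = 10 + 1 = 11)
n(M) = 11*M
(sqrt(8 + g(-4, 5)*(-1)) + n(2))**2 = (sqrt(8 + (3*(-4))*(-1)) + 11*2)**2 = (sqrt(8 - 12*(-1)) + 22)**2 = (sqrt(8 + 12) + 22)**2 = (sqrt(20) + 22)**2 = (2*sqrt(5) + 22)**2 = (22 + 2*sqrt(5))**2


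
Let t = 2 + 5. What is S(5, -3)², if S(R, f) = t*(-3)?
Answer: 441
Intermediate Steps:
t = 7
S(R, f) = -21 (S(R, f) = 7*(-3) = -21)
S(5, -3)² = (-21)² = 441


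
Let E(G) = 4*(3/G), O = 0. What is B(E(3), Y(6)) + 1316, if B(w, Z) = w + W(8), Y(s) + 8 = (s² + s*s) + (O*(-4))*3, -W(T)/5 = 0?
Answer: 1320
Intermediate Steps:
W(T) = 0 (W(T) = -5*0 = 0)
E(G) = 12/G
Y(s) = -8 + 2*s² (Y(s) = -8 + ((s² + s*s) + (0*(-4))*3) = -8 + ((s² + s²) + 0*3) = -8 + (2*s² + 0) = -8 + 2*s²)
B(w, Z) = w (B(w, Z) = w + 0 = w)
B(E(3), Y(6)) + 1316 = 12/3 + 1316 = 12*(⅓) + 1316 = 4 + 1316 = 1320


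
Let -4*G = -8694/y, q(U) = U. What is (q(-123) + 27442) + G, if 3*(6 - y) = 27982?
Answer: 1527883991/55928 ≈ 27319.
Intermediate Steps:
y = -27964/3 (y = 6 - 1/3*27982 = 6 - 27982/3 = -27964/3 ≈ -9321.3)
G = -13041/55928 (G = -(-4347)/(2*(-27964/3)) = -(-4347)*(-3)/(2*27964) = -1/4*13041/13982 = -13041/55928 ≈ -0.23317)
(q(-123) + 27442) + G = (-123 + 27442) - 13041/55928 = 27319 - 13041/55928 = 1527883991/55928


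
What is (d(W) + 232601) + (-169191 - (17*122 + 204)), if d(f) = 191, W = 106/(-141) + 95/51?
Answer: 61323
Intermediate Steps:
W = 2663/2397 (W = 106*(-1/141) + 95*(1/51) = -106/141 + 95/51 = 2663/2397 ≈ 1.1110)
(d(W) + 232601) + (-169191 - (17*122 + 204)) = (191 + 232601) + (-169191 - (17*122 + 204)) = 232792 + (-169191 - (2074 + 204)) = 232792 + (-169191 - 1*2278) = 232792 + (-169191 - 2278) = 232792 - 171469 = 61323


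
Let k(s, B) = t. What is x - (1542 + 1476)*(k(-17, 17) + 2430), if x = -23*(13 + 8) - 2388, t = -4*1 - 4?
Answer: -7312467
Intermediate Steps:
t = -8 (t = -4 - 4 = -8)
k(s, B) = -8
x = -2871 (x = -23*21 - 2388 = -483 - 2388 = -2871)
x - (1542 + 1476)*(k(-17, 17) + 2430) = -2871 - (1542 + 1476)*(-8 + 2430) = -2871 - 3018*2422 = -2871 - 1*7309596 = -2871 - 7309596 = -7312467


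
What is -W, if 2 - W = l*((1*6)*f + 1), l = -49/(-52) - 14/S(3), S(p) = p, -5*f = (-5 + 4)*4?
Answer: -18409/780 ≈ -23.601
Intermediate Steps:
f = ⅘ (f = -(-5 + 4)*4/5 = -(-1)*4/5 = -⅕*(-4) = ⅘ ≈ 0.80000)
l = -581/156 (l = -49/(-52) - 14/3 = -49*(-1/52) - 14*⅓ = 49/52 - 14/3 = -581/156 ≈ -3.7244)
W = 18409/780 (W = 2 - (-581)*((1*6)*(⅘) + 1)/156 = 2 - (-581)*(6*(⅘) + 1)/156 = 2 - (-581)*(24/5 + 1)/156 = 2 - (-581)*29/(156*5) = 2 - 1*(-16849/780) = 2 + 16849/780 = 18409/780 ≈ 23.601)
-W = -1*18409/780 = -18409/780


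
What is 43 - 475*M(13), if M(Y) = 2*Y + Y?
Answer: -18482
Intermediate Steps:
M(Y) = 3*Y
43 - 475*M(13) = 43 - 1425*13 = 43 - 475*39 = 43 - 18525 = -18482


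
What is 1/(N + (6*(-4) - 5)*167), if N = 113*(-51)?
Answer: -1/10606 ≈ -9.4286e-5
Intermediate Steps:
N = -5763
1/(N + (6*(-4) - 5)*167) = 1/(-5763 + (6*(-4) - 5)*167) = 1/(-5763 + (-24 - 5)*167) = 1/(-5763 - 29*167) = 1/(-5763 - 4843) = 1/(-10606) = -1/10606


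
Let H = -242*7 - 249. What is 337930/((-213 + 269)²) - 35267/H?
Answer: 383597651/3046624 ≈ 125.91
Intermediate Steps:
H = -1943 (H = -1694 - 249 = -1943)
337930/((-213 + 269)²) - 35267/H = 337930/((-213 + 269)²) - 35267/(-1943) = 337930/(56²) - 35267*(-1/1943) = 337930/3136 + 35267/1943 = 337930*(1/3136) + 35267/1943 = 168965/1568 + 35267/1943 = 383597651/3046624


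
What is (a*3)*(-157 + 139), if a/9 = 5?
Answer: -2430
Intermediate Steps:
a = 45 (a = 9*5 = 45)
(a*3)*(-157 + 139) = (45*3)*(-157 + 139) = 135*(-18) = -2430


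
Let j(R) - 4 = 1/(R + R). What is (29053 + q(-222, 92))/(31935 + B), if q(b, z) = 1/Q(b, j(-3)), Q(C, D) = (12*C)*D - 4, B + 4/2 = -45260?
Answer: -296805447/136148632 ≈ -2.1800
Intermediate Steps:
B = -45262 (B = -2 - 45260 = -45262)
j(R) = 4 + 1/(2*R) (j(R) = 4 + 1/(R + R) = 4 + 1/(2*R))
Q(C, D) = -4 + 12*C*D (Q(C, D) = 12*C*D - 4 = -4 + 12*C*D)
q(b, z) = 1/(-4 + 46*b) (q(b, z) = 1/(-4 + 12*b*(4 + (½)/(-3))) = 1/(-4 + 12*b*(4 + (½)*(-⅓))) = 1/(-4 + 12*b*(4 - ⅙)) = 1/(-4 + 12*b*(23/6)) = 1/(-4 + 46*b))
(29053 + q(-222, 92))/(31935 + B) = (29053 + 1/(2*(-2 + 23*(-222))))/(31935 - 45262) = (29053 + 1/(2*(-2 - 5106)))/(-13327) = (29053 + (½)/(-5108))*(-1/13327) = (29053 + (½)*(-1/5108))*(-1/13327) = (29053 - 1/10216)*(-1/13327) = (296805447/10216)*(-1/13327) = -296805447/136148632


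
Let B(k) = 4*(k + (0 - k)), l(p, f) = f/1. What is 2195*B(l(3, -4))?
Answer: 0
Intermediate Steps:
l(p, f) = f (l(p, f) = f*1 = f)
B(k) = 0 (B(k) = 4*(k - k) = 4*0 = 0)
2195*B(l(3, -4)) = 2195*0 = 0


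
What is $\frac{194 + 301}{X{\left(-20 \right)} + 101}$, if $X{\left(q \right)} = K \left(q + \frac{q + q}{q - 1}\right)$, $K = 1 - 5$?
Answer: $\frac{945}{331} \approx 2.855$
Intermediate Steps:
$K = -4$
$X{\left(q \right)} = - 4 q - \frac{8 q}{-1 + q}$ ($X{\left(q \right)} = - 4 \left(q + \frac{q + q}{q - 1}\right) = - 4 \left(q + \frac{2 q}{-1 + q}\right) = - 4 q - \frac{8 q}{-1 + q}$)
$\frac{194 + 301}{X{\left(-20 \right)} + 101} = \frac{194 + 301}{\left(-4\right) \left(-20\right) \frac{1}{-1 - 20} \left(1 - 20\right) + 101} = \frac{495}{\left(-4\right) \left(-20\right) \frac{1}{-21} \left(-19\right) + 101} = \frac{495}{\left(-4\right) \left(-20\right) \left(- \frac{1}{21}\right) \left(-19\right) + 101} = \frac{495}{\frac{1520}{21} + 101} = \frac{495}{\frac{3641}{21}} = 495 \cdot \frac{21}{3641} = \frac{945}{331}$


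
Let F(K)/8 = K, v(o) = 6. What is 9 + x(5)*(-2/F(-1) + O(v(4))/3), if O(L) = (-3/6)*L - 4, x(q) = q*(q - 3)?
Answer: -71/6 ≈ -11.833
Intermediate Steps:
F(K) = 8*K
x(q) = q*(-3 + q)
O(L) = -4 - L/2 (O(L) = (-3*1/6)*L - 4 = -L/2 - 4 = -4 - L/2)
9 + x(5)*(-2/F(-1) + O(v(4))/3) = 9 + (5*(-3 + 5))*(-2/(8*(-1)) + (-4 - 1/2*6)/3) = 9 + (5*2)*(-2/(-8) + (-4 - 3)*(1/3)) = 9 + 10*(-2*(-1/8) - 7*1/3) = 9 + 10*(1/4 - 7/3) = 9 + 10*(-25/12) = 9 - 125/6 = -71/6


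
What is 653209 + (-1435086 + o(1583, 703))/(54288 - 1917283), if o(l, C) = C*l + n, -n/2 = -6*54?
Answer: 1216925422544/1862995 ≈ 6.5321e+5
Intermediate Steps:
n = 648 (n = -(-12)*54 = -2*(-324) = 648)
o(l, C) = 648 + C*l (o(l, C) = C*l + 648 = 648 + C*l)
653209 + (-1435086 + o(1583, 703))/(54288 - 1917283) = 653209 + (-1435086 + (648 + 703*1583))/(54288 - 1917283) = 653209 + (-1435086 + (648 + 1112849))/(-1862995) = 653209 + (-1435086 + 1113497)*(-1/1862995) = 653209 - 321589*(-1/1862995) = 653209 + 321589/1862995 = 1216925422544/1862995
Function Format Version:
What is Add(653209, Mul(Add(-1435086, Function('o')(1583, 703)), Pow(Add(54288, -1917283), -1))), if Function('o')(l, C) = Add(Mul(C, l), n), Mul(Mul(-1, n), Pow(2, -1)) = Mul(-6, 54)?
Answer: Rational(1216925422544, 1862995) ≈ 6.5321e+5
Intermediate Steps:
n = 648 (n = Mul(-2, Mul(-6, 54)) = Mul(-2, -324) = 648)
Function('o')(l, C) = Add(648, Mul(C, l)) (Function('o')(l, C) = Add(Mul(C, l), 648) = Add(648, Mul(C, l)))
Add(653209, Mul(Add(-1435086, Function('o')(1583, 703)), Pow(Add(54288, -1917283), -1))) = Add(653209, Mul(Add(-1435086, Add(648, Mul(703, 1583))), Pow(Add(54288, -1917283), -1))) = Add(653209, Mul(Add(-1435086, Add(648, 1112849)), Pow(-1862995, -1))) = Add(653209, Mul(Add(-1435086, 1113497), Rational(-1, 1862995))) = Add(653209, Mul(-321589, Rational(-1, 1862995))) = Add(653209, Rational(321589, 1862995)) = Rational(1216925422544, 1862995)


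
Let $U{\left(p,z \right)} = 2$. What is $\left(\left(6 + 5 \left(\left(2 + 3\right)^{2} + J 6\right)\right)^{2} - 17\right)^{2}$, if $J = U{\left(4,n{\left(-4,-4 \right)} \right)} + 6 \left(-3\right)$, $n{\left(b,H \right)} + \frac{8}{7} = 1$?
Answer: $14831342656$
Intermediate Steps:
$n{\left(b,H \right)} = - \frac{1}{7}$ ($n{\left(b,H \right)} = - \frac{8}{7} + 1 = - \frac{1}{7}$)
$J = -16$ ($J = 2 + 6 \left(-3\right) = 2 - 18 = -16$)
$\left(\left(6 + 5 \left(\left(2 + 3\right)^{2} + J 6\right)\right)^{2} - 17\right)^{2} = \left(\left(6 + 5 \left(\left(2 + 3\right)^{2} - 96\right)\right)^{2} - 17\right)^{2} = \left(\left(6 + 5 \left(5^{2} - 96\right)\right)^{2} - 17\right)^{2} = \left(\left(6 + 5 \left(25 - 96\right)\right)^{2} - 17\right)^{2} = \left(\left(6 + 5 \left(-71\right)\right)^{2} - 17\right)^{2} = \left(\left(6 - 355\right)^{2} - 17\right)^{2} = \left(\left(-349\right)^{2} - 17\right)^{2} = \left(121801 - 17\right)^{2} = 121784^{2} = 14831342656$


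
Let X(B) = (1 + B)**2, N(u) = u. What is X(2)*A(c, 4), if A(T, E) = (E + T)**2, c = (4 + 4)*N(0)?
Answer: 144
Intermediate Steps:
c = 0 (c = (4 + 4)*0 = 8*0 = 0)
X(2)*A(c, 4) = (1 + 2)**2*(4 + 0)**2 = 3**2*4**2 = 9*16 = 144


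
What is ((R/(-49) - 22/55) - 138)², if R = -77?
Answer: 22934521/1225 ≈ 18722.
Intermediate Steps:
((R/(-49) - 22/55) - 138)² = ((-77/(-49) - 22/55) - 138)² = ((-77*(-1/49) - 22*1/55) - 138)² = ((11/7 - ⅖) - 138)² = (41/35 - 138)² = (-4789/35)² = 22934521/1225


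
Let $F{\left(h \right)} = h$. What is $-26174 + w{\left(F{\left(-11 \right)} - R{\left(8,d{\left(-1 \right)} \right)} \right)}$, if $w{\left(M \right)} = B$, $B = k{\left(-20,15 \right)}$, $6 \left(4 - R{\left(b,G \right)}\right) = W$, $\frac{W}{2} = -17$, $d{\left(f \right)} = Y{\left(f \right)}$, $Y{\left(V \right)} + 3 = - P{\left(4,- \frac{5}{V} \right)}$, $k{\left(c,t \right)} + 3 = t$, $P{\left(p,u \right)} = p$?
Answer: $-26162$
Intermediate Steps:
$k{\left(c,t \right)} = -3 + t$
$Y{\left(V \right)} = -7$ ($Y{\left(V \right)} = -3 - 4 = -7$)
$d{\left(f \right)} = -7$
$W = -34$ ($W = 2 \left(-17\right) = -34$)
$R{\left(b,G \right)} = \frac{29}{3}$ ($R{\left(b,G \right)} = 4 - - \frac{17}{3} = 4 + \frac{17}{3} = \frac{29}{3}$)
$B = 12$ ($B = -3 + 15 = 12$)
$w{\left(M \right)} = 12$
$-26174 + w{\left(F{\left(-11 \right)} - R{\left(8,d{\left(-1 \right)} \right)} \right)} = -26174 + 12 = -26162$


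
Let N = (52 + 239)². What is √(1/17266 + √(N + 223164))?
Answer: √(17266 + 894344268*√34205)/17266 ≈ 23.555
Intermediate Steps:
N = 84681 (N = 291² = 84681)
√(1/17266 + √(N + 223164)) = √(1/17266 + √(84681 + 223164)) = √(1/17266 + √307845) = √(1/17266 + 3*√34205)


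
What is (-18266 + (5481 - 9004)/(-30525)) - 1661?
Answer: -608268152/30525 ≈ -19927.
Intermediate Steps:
(-18266 + (5481 - 9004)/(-30525)) - 1661 = (-18266 - 3523*(-1/30525)) - 1661 = (-18266 + 3523/30525) - 1661 = -557566127/30525 - 1661 = -608268152/30525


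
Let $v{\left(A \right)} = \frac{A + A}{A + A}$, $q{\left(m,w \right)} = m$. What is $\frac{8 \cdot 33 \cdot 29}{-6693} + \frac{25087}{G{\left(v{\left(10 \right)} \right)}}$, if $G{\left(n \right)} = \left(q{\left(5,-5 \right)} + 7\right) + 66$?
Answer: $\frac{55770041}{174018} \approx 320.48$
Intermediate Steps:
$v{\left(A \right)} = 1$ ($v{\left(A \right)} = \frac{2 A}{2 A} = 2 A \frac{1}{2 A} = 1$)
$G{\left(n \right)} = 78$ ($G{\left(n \right)} = \left(5 + 7\right) + 66 = 12 + 66 = 78$)
$\frac{8 \cdot 33 \cdot 29}{-6693} + \frac{25087}{G{\left(v{\left(10 \right)} \right)}} = \frac{8 \cdot 33 \cdot 29}{-6693} + \frac{25087}{78} = 264 \cdot 29 \left(- \frac{1}{6693}\right) + 25087 \cdot \frac{1}{78} = 7656 \left(- \frac{1}{6693}\right) + \frac{25087}{78} = - \frac{2552}{2231} + \frac{25087}{78} = \frac{55770041}{174018}$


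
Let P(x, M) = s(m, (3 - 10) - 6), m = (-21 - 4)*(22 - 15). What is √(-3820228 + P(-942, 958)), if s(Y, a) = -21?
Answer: I*√3820249 ≈ 1954.5*I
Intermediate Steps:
m = -175 (m = -25*7 = -175)
P(x, M) = -21
√(-3820228 + P(-942, 958)) = √(-3820228 - 21) = √(-3820249) = I*√3820249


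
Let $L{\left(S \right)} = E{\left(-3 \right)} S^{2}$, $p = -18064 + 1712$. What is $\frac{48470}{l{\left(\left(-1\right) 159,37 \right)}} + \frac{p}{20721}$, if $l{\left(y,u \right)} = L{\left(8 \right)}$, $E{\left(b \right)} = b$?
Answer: $- \frac{167914409}{663072} \approx -253.24$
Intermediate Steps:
$p = -16352$
$L{\left(S \right)} = - 3 S^{2}$
$l{\left(y,u \right)} = -192$ ($l{\left(y,u \right)} = - 3 \cdot 8^{2} = \left(-3\right) 64 = -192$)
$\frac{48470}{l{\left(\left(-1\right) 159,37 \right)}} + \frac{p}{20721} = \frac{48470}{-192} - \frac{16352}{20721} = 48470 \left(- \frac{1}{192}\right) - \frac{16352}{20721} = - \frac{24235}{96} - \frac{16352}{20721} = - \frac{167914409}{663072}$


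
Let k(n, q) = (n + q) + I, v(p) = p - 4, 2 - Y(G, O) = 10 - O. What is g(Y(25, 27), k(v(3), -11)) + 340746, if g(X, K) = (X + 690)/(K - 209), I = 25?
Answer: 66785507/196 ≈ 3.4074e+5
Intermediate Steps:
Y(G, O) = -8 + O (Y(G, O) = 2 - (10 - O) = 2 + (-10 + O) = -8 + O)
v(p) = -4 + p
k(n, q) = 25 + n + q (k(n, q) = (n + q) + 25 = 25 + n + q)
g(X, K) = (690 + X)/(-209 + K)
g(Y(25, 27), k(v(3), -11)) + 340746 = (690 + (-8 + 27))/(-209 + (25 + (-4 + 3) - 11)) + 340746 = (690 + 19)/(-209 + (25 - 1 - 11)) + 340746 = 709/(-209 + 13) + 340746 = 709/(-196) + 340746 = -1/196*709 + 340746 = -709/196 + 340746 = 66785507/196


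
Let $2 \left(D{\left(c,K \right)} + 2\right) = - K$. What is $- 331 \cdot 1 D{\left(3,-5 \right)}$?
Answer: $- \frac{331}{2} \approx -165.5$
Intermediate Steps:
$D{\left(c,K \right)} = -2 - \frac{K}{2}$ ($D{\left(c,K \right)} = -2 + \frac{\left(-1\right) K}{2} = -2 - \frac{K}{2}$)
$- 331 \cdot 1 D{\left(3,-5 \right)} = - 331 \cdot 1 \left(-2 - - \frac{5}{2}\right) = - 331 \cdot 1 \left(-2 + \frac{5}{2}\right) = - 331 \cdot 1 \cdot \frac{1}{2} = \left(-331\right) \frac{1}{2} = - \frac{331}{2}$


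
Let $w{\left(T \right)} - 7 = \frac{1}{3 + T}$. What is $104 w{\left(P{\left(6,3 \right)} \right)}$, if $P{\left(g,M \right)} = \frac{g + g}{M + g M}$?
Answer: $\frac{18928}{25} \approx 757.12$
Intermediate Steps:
$P{\left(g,M \right)} = \frac{2 g}{M + M g}$
$w{\left(T \right)} = 7 + \frac{1}{3 + T}$
$104 w{\left(P{\left(6,3 \right)} \right)} = 104 \frac{22 + 7 \cdot 2 \cdot 6 \cdot \frac{1}{3} \frac{1}{1 + 6}}{3 + 2 \cdot 6 \cdot \frac{1}{3} \frac{1}{1 + 6}} = 104 \frac{22 + 7 \cdot 2 \cdot 6 \cdot \frac{1}{3} \cdot \frac{1}{7}}{3 + 2 \cdot 6 \cdot \frac{1}{3} \cdot \frac{1}{7}} = 104 \frac{22 + 7 \cdot \frac{4}{7}}{3 + \frac{4}{7}} = 104 \frac{22 + 4}{\frac{25}{7}} = 104 \cdot \frac{7}{25} \cdot 26 = 104 \cdot \frac{182}{25} = \frac{18928}{25}$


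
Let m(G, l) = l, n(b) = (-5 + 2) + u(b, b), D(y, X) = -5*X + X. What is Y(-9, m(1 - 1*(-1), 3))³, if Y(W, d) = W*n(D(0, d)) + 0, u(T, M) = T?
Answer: 2460375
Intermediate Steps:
D(y, X) = -4*X
n(b) = -3 + b (n(b) = (-5 + 2) + b = -3 + b)
Y(W, d) = W*(-3 - 4*d) (Y(W, d) = W*(-3 - 4*d) + 0 = W*(-3 - 4*d))
Y(-9, m(1 - 1*(-1), 3))³ = (-1*(-9)*(3 + 4*3))³ = (-1*(-9)*(3 + 12))³ = (-1*(-9)*15)³ = 135³ = 2460375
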